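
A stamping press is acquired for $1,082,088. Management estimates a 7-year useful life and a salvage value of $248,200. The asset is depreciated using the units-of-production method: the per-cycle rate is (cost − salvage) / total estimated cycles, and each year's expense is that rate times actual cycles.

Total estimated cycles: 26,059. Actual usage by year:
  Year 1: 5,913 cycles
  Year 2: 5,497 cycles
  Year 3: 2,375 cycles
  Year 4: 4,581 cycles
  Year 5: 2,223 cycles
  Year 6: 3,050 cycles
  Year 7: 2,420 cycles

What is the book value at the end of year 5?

$423,240

Depreciable base = $1,082,088 − $248,200 = $833,888.
Rate = $833,888 / 26,059 cycles = $32 per cycle.
Year 1: 5,913 × $32 = $189,216. Book value $892,872.
Year 2: 5,497 × $32 = $175,904. Book value $716,968.
Year 3: 2,375 × $32 = $76,000. Book value $640,968.
Year 4: 4,581 × $32 = $146,592. Book value $494,376.
Year 5: 2,223 × $32 = $71,136. Book value $423,240.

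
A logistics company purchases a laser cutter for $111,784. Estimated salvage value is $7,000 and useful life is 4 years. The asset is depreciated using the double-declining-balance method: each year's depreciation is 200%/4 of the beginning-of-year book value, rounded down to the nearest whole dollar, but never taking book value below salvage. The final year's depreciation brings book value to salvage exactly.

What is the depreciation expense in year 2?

Depreciable base = $111,784 − $7,000 = $104,784.
Year 1: ⌊$111,784 × 200%/4⌋ = $55,892. Book value $55,892.
Year 2: ⌊$55,892 × 200%/4⌋ = $27,946. Book value $27,946.

$27,946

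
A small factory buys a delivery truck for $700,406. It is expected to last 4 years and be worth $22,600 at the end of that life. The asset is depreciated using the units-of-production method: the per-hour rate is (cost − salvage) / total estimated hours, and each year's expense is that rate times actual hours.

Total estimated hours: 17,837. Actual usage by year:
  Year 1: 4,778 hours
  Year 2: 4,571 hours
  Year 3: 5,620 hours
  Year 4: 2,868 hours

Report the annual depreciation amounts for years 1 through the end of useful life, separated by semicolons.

$181,564; $173,698; $213,560; $108,984

Depreciable base = $700,406 − $22,600 = $677,806.
Rate = $677,806 / 17,837 hours = $38 per hour.
Year 1: 4,778 × $38 = $181,564. Book value $518,842.
Year 2: 4,571 × $38 = $173,698. Book value $345,144.
Year 3: 5,620 × $38 = $213,560. Book value $131,584.
Year 4: 2,868 × $38 = $108,984. Book value $22,600.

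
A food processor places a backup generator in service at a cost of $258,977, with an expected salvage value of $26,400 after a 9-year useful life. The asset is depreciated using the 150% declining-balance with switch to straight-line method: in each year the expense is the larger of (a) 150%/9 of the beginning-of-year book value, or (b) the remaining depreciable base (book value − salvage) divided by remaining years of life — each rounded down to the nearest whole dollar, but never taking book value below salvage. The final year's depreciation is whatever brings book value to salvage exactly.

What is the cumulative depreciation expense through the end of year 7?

Depreciable base = $258,977 − $26,400 = $232,577.
Year 1: DB = ⌊$258,977 × 150%/9⌋ = $43,162; SL = ⌊$232,577/9⌋ = $25,841 → take DB $43,162. Book value $215,815.
Year 2: DB = ⌊$215,815 × 150%/9⌋ = $35,969; SL = ⌊$189,415/8⌋ = $23,676 → take DB $35,969. Book value $179,846.
Year 3: DB = ⌊$179,846 × 150%/9⌋ = $29,974; SL = ⌊$153,446/7⌋ = $21,920 → take DB $29,974. Book value $149,872.
Year 4: DB = ⌊$149,872 × 150%/9⌋ = $24,978; SL = ⌊$123,472/6⌋ = $20,578 → take DB $24,978. Book value $124,894.
Year 5: DB = ⌊$124,894 × 150%/9⌋ = $20,815; SL = ⌊$98,494/5⌋ = $19,698 → take DB $20,815. Book value $104,079.
Year 6: DB = ⌊$104,079 × 150%/9⌋ = $17,346; SL = ⌊$77,679/4⌋ = $19,419 → take SL $19,419. Book value $84,660.
Year 7: DB = ⌊$84,660 × 150%/9⌋ = $14,110; SL = ⌊$58,260/3⌋ = $19,420 → take SL $19,420. Book value $65,240.
Accumulated through year 7 = $258,977 − $65,240 = $193,737.

$193,737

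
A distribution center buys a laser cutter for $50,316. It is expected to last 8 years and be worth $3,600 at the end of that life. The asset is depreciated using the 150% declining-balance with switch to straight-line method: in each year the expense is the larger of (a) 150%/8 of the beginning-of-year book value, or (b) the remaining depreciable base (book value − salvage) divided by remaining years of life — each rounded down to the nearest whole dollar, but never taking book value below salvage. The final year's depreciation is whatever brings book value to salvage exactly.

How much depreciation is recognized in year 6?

$4,582

Depreciable base = $50,316 − $3,600 = $46,716.
Year 1: DB = ⌊$50,316 × 150%/8⌋ = $9,434; SL = ⌊$46,716/8⌋ = $5,839 → take DB $9,434. Book value $40,882.
Year 2: DB = ⌊$40,882 × 150%/8⌋ = $7,665; SL = ⌊$37,282/7⌋ = $5,326 → take DB $7,665. Book value $33,217.
Year 3: DB = ⌊$33,217 × 150%/8⌋ = $6,228; SL = ⌊$29,617/6⌋ = $4,936 → take DB $6,228. Book value $26,989.
Year 4: DB = ⌊$26,989 × 150%/8⌋ = $5,060; SL = ⌊$23,389/5⌋ = $4,677 → take DB $5,060. Book value $21,929.
Year 5: DB = ⌊$21,929 × 150%/8⌋ = $4,111; SL = ⌊$18,329/4⌋ = $4,582 → take SL $4,582. Book value $17,347.
Year 6: DB = ⌊$17,347 × 150%/8⌋ = $3,252; SL = ⌊$13,747/3⌋ = $4,582 → take SL $4,582. Book value $12,765.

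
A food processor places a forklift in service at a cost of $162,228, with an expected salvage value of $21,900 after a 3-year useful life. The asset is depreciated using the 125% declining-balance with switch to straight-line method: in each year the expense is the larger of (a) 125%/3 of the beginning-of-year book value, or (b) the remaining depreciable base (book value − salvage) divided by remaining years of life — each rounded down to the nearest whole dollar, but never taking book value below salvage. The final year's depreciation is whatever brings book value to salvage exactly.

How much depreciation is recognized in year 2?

$39,430

Depreciable base = $162,228 − $21,900 = $140,328.
Year 1: DB = ⌊$162,228 × 125%/3⌋ = $67,595; SL = ⌊$140,328/3⌋ = $46,776 → take DB $67,595. Book value $94,633.
Year 2: DB = ⌊$94,633 × 125%/3⌋ = $39,430; SL = ⌊$72,733/2⌋ = $36,366 → take DB $39,430. Book value $55,203.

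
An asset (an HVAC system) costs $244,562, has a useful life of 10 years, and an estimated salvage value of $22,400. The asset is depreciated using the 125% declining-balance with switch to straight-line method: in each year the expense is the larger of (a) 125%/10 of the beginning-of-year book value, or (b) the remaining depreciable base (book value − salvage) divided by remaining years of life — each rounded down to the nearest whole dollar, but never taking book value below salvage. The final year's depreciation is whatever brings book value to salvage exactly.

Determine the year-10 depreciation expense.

Depreciable base = $244,562 − $22,400 = $222,162.
Year 1: DB = ⌊$244,562 × 125%/10⌋ = $30,570; SL = ⌊$222,162/10⌋ = $22,216 → take DB $30,570. Book value $213,992.
Year 2: DB = ⌊$213,992 × 125%/10⌋ = $26,749; SL = ⌊$191,592/9⌋ = $21,288 → take DB $26,749. Book value $187,243.
Year 3: DB = ⌊$187,243 × 125%/10⌋ = $23,405; SL = ⌊$164,843/8⌋ = $20,605 → take DB $23,405. Book value $163,838.
Year 4: DB = ⌊$163,838 × 125%/10⌋ = $20,479; SL = ⌊$141,438/7⌋ = $20,205 → take DB $20,479. Book value $143,359.
Year 5: DB = ⌊$143,359 × 125%/10⌋ = $17,919; SL = ⌊$120,959/6⌋ = $20,159 → take SL $20,159. Book value $123,200.
Year 6: DB = ⌊$123,200 × 125%/10⌋ = $15,400; SL = ⌊$100,800/5⌋ = $20,160 → take SL $20,160. Book value $103,040.
Year 7: DB = ⌊$103,040 × 125%/10⌋ = $12,880; SL = ⌊$80,640/4⌋ = $20,160 → take SL $20,160. Book value $82,880.
Year 8: DB = ⌊$82,880 × 125%/10⌋ = $10,360; SL = ⌊$60,480/3⌋ = $20,160 → take SL $20,160. Book value $62,720.
Year 9: DB = ⌊$62,720 × 125%/10⌋ = $7,840; SL = ⌊$40,320/2⌋ = $20,160 → take SL $20,160. Book value $42,560.
Year 10 (final): $42,560 − $22,400 = $20,160. Book value $22,400.

$20,160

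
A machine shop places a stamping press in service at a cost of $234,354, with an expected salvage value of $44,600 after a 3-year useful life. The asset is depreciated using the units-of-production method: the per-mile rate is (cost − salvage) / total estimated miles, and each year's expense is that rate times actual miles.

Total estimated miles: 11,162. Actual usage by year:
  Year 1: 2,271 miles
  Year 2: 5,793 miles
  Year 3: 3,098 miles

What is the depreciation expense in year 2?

Depreciable base = $234,354 − $44,600 = $189,754.
Rate = $189,754 / 11,162 miles = $17 per mile.
Year 1: 2,271 × $17 = $38,607. Book value $195,747.
Year 2: 5,793 × $17 = $98,481. Book value $97,266.

$98,481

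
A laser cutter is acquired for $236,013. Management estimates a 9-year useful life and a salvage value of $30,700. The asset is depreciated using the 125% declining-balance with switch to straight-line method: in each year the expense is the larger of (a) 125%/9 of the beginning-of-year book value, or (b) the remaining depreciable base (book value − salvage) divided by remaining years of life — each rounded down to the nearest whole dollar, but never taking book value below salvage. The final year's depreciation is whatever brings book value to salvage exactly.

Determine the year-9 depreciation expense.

$19,815

Depreciable base = $236,013 − $30,700 = $205,313.
Year 1: DB = ⌊$236,013 × 125%/9⌋ = $32,779; SL = ⌊$205,313/9⌋ = $22,812 → take DB $32,779. Book value $203,234.
Year 2: DB = ⌊$203,234 × 125%/9⌋ = $28,226; SL = ⌊$172,534/8⌋ = $21,566 → take DB $28,226. Book value $175,008.
Year 3: DB = ⌊$175,008 × 125%/9⌋ = $24,306; SL = ⌊$144,308/7⌋ = $20,615 → take DB $24,306. Book value $150,702.
Year 4: DB = ⌊$150,702 × 125%/9⌋ = $20,930; SL = ⌊$120,002/6⌋ = $20,000 → take DB $20,930. Book value $129,772.
Year 5: DB = ⌊$129,772 × 125%/9⌋ = $18,023; SL = ⌊$99,072/5⌋ = $19,814 → take SL $19,814. Book value $109,958.
Year 6: DB = ⌊$109,958 × 125%/9⌋ = $15,271; SL = ⌊$79,258/4⌋ = $19,814 → take SL $19,814. Book value $90,144.
Year 7: DB = ⌊$90,144 × 125%/9⌋ = $12,520; SL = ⌊$59,444/3⌋ = $19,814 → take SL $19,814. Book value $70,330.
Year 8: DB = ⌊$70,330 × 125%/9⌋ = $9,768; SL = ⌊$39,630/2⌋ = $19,815 → take SL $19,815. Book value $50,515.
Year 9 (final): $50,515 − $30,700 = $19,815. Book value $30,700.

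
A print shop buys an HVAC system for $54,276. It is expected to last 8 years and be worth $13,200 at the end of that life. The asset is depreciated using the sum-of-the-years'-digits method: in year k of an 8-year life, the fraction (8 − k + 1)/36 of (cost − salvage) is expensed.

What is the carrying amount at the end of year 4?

$24,610

Depreciable base = $54,276 − $13,200 = $41,076.
Sum of the years' digits = 8+7+6+5+4+3+2+1 = 36.
Year 1: $41,076 × 8/36 = $9,128. Book value $45,148.
Year 2: $41,076 × 7/36 = $7,987. Book value $37,161.
Year 3: $41,076 × 6/36 = $6,846. Book value $30,315.
Year 4: $41,076 × 5/36 = $5,705. Book value $24,610.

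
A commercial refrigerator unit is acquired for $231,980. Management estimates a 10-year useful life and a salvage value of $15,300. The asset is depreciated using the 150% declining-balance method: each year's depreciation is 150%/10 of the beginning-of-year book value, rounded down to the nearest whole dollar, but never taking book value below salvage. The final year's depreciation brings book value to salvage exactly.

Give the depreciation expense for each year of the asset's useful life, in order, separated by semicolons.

Depreciable base = $231,980 − $15,300 = $216,680.
Year 1: ⌊$231,980 × 150%/10⌋ = $34,797. Book value $197,183.
Year 2: ⌊$197,183 × 150%/10⌋ = $29,577. Book value $167,606.
Year 3: ⌊$167,606 × 150%/10⌋ = $25,140. Book value $142,466.
Year 4: ⌊$142,466 × 150%/10⌋ = $21,369. Book value $121,097.
Year 5: ⌊$121,097 × 150%/10⌋ = $18,164. Book value $102,933.
Year 6: ⌊$102,933 × 150%/10⌋ = $15,439. Book value $87,494.
Year 7: ⌊$87,494 × 150%/10⌋ = $13,124. Book value $74,370.
Year 8: ⌊$74,370 × 150%/10⌋ = $11,155. Book value $63,215.
Year 9: ⌊$63,215 × 150%/10⌋ = $9,482. Book value $53,733.
Year 10 (final): $53,733 − $15,300 = $38,433. Book value $15,300.

$34,797; $29,577; $25,140; $21,369; $18,164; $15,439; $13,124; $11,155; $9,482; $38,433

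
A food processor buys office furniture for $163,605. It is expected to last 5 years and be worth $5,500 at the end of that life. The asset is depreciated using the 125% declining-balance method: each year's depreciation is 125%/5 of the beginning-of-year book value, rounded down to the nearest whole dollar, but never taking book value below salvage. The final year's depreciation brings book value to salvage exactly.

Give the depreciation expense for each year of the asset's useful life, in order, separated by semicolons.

$40,901; $30,676; $23,007; $17,255; $46,266

Depreciable base = $163,605 − $5,500 = $158,105.
Year 1: ⌊$163,605 × 125%/5⌋ = $40,901. Book value $122,704.
Year 2: ⌊$122,704 × 125%/5⌋ = $30,676. Book value $92,028.
Year 3: ⌊$92,028 × 125%/5⌋ = $23,007. Book value $69,021.
Year 4: ⌊$69,021 × 125%/5⌋ = $17,255. Book value $51,766.
Year 5 (final): $51,766 − $5,500 = $46,266. Book value $5,500.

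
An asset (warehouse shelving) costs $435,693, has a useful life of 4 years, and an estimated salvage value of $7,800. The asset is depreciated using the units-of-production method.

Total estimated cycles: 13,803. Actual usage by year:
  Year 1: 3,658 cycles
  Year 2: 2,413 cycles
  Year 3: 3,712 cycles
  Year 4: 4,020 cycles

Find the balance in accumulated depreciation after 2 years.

Depreciable base = $435,693 − $7,800 = $427,893.
Rate = $427,893 / 13,803 cycles = $31 per cycle.
Year 1: 3,658 × $31 = $113,398. Book value $322,295.
Year 2: 2,413 × $31 = $74,803. Book value $247,492.
Accumulated through year 2 = $435,693 − $247,492 = $188,201.

$188,201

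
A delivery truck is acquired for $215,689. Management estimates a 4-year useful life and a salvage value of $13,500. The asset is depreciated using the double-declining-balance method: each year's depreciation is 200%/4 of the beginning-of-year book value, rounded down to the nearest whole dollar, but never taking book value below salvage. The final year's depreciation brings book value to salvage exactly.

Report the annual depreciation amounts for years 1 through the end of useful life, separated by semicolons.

$107,844; $53,922; $26,961; $13,462

Depreciable base = $215,689 − $13,500 = $202,189.
Year 1: ⌊$215,689 × 200%/4⌋ = $107,844. Book value $107,845.
Year 2: ⌊$107,845 × 200%/4⌋ = $53,922. Book value $53,923.
Year 3: ⌊$53,923 × 200%/4⌋ = $26,961. Book value $26,962.
Year 4 (final): $26,962 − $13,500 = $13,462. Book value $13,500.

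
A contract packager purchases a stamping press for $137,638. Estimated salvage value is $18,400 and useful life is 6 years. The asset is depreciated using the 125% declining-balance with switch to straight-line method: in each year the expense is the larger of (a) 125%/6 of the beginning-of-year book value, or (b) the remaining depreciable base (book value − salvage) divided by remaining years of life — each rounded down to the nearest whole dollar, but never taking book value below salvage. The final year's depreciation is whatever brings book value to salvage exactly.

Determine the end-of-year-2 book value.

$86,264

Depreciable base = $137,638 − $18,400 = $119,238.
Year 1: DB = ⌊$137,638 × 125%/6⌋ = $28,674; SL = ⌊$119,238/6⌋ = $19,873 → take DB $28,674. Book value $108,964.
Year 2: DB = ⌊$108,964 × 125%/6⌋ = $22,700; SL = ⌊$90,564/5⌋ = $18,112 → take DB $22,700. Book value $86,264.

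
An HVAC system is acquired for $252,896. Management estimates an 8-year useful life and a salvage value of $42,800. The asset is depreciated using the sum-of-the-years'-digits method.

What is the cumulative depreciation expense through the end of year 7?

Depreciable base = $252,896 − $42,800 = $210,096.
Sum of the years' digits = 8+7+6+5+4+3+2+1 = 36.
Year 1: $210,096 × 8/36 = $46,688. Book value $206,208.
Year 2: $210,096 × 7/36 = $40,852. Book value $165,356.
Year 3: $210,096 × 6/36 = $35,016. Book value $130,340.
Year 4: $210,096 × 5/36 = $29,180. Book value $101,160.
Year 5: $210,096 × 4/36 = $23,344. Book value $77,816.
Year 6: $210,096 × 3/36 = $17,508. Book value $60,308.
Year 7: $210,096 × 2/36 = $11,672. Book value $48,636.
Accumulated through year 7 = $252,896 − $48,636 = $204,260.

$204,260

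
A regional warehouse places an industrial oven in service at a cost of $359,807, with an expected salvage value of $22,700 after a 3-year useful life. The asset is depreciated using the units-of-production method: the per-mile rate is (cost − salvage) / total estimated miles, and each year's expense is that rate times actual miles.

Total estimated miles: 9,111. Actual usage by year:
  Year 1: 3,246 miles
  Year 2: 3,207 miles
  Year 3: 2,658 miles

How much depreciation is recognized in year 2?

Depreciable base = $359,807 − $22,700 = $337,107.
Rate = $337,107 / 9,111 miles = $37 per mile.
Year 1: 3,246 × $37 = $120,102. Book value $239,705.
Year 2: 3,207 × $37 = $118,659. Book value $121,046.

$118,659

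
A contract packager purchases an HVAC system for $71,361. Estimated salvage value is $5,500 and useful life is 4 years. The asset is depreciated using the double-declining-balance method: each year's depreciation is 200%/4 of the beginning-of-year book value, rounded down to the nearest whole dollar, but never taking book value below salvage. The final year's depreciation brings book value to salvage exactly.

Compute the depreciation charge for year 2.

$17,840

Depreciable base = $71,361 − $5,500 = $65,861.
Year 1: ⌊$71,361 × 200%/4⌋ = $35,680. Book value $35,681.
Year 2: ⌊$35,681 × 200%/4⌋ = $17,840. Book value $17,841.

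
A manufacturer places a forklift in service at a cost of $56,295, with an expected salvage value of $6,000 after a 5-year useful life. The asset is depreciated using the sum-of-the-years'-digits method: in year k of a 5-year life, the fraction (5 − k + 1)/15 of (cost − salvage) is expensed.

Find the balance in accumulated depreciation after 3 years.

$40,236

Depreciable base = $56,295 − $6,000 = $50,295.
Sum of the years' digits = 5+4+3+2+1 = 15.
Year 1: $50,295 × 5/15 = $16,765. Book value $39,530.
Year 2: $50,295 × 4/15 = $13,412. Book value $26,118.
Year 3: $50,295 × 3/15 = $10,059. Book value $16,059.
Accumulated through year 3 = $56,295 − $16,059 = $40,236.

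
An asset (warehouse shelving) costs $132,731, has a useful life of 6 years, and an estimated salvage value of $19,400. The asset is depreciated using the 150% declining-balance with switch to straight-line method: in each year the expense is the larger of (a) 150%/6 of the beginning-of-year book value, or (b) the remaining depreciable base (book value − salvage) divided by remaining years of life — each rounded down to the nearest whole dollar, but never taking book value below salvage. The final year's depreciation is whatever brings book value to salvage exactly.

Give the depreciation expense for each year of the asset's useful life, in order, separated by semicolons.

$33,182; $24,887; $18,665; $13,999; $11,299; $11,299

Depreciable base = $132,731 − $19,400 = $113,331.
Year 1: DB = ⌊$132,731 × 150%/6⌋ = $33,182; SL = ⌊$113,331/6⌋ = $18,888 → take DB $33,182. Book value $99,549.
Year 2: DB = ⌊$99,549 × 150%/6⌋ = $24,887; SL = ⌊$80,149/5⌋ = $16,029 → take DB $24,887. Book value $74,662.
Year 3: DB = ⌊$74,662 × 150%/6⌋ = $18,665; SL = ⌊$55,262/4⌋ = $13,815 → take DB $18,665. Book value $55,997.
Year 4: DB = ⌊$55,997 × 150%/6⌋ = $13,999; SL = ⌊$36,597/3⌋ = $12,199 → take DB $13,999. Book value $41,998.
Year 5: DB = ⌊$41,998 × 150%/6⌋ = $10,499; SL = ⌊$22,598/2⌋ = $11,299 → take SL $11,299. Book value $30,699.
Year 6 (final): $30,699 − $19,400 = $11,299. Book value $19,400.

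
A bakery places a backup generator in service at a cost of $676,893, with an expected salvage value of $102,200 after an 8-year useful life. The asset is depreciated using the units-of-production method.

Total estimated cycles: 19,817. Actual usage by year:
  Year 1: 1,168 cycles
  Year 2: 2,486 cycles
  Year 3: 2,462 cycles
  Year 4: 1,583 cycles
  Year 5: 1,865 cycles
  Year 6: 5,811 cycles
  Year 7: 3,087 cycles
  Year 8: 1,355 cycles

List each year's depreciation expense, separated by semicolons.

$33,872; $72,094; $71,398; $45,907; $54,085; $168,519; $89,523; $39,295

Depreciable base = $676,893 − $102,200 = $574,693.
Rate = $574,693 / 19,817 cycles = $29 per cycle.
Year 1: 1,168 × $29 = $33,872. Book value $643,021.
Year 2: 2,486 × $29 = $72,094. Book value $570,927.
Year 3: 2,462 × $29 = $71,398. Book value $499,529.
Year 4: 1,583 × $29 = $45,907. Book value $453,622.
Year 5: 1,865 × $29 = $54,085. Book value $399,537.
Year 6: 5,811 × $29 = $168,519. Book value $231,018.
Year 7: 3,087 × $29 = $89,523. Book value $141,495.
Year 8: 1,355 × $29 = $39,295. Book value $102,200.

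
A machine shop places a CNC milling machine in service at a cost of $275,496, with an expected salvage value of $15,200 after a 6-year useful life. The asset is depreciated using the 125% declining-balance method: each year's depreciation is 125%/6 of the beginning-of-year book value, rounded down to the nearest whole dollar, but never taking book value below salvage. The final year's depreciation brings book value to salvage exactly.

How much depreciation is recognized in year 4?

$28,477

Depreciable base = $275,496 − $15,200 = $260,296.
Year 1: ⌊$275,496 × 125%/6⌋ = $57,395. Book value $218,101.
Year 2: ⌊$218,101 × 125%/6⌋ = $45,437. Book value $172,664.
Year 3: ⌊$172,664 × 125%/6⌋ = $35,971. Book value $136,693.
Year 4: ⌊$136,693 × 125%/6⌋ = $28,477. Book value $108,216.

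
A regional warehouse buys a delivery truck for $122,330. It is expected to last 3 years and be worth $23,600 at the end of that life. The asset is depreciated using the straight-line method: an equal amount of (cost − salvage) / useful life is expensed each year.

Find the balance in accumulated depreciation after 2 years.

$65,820

Depreciable base = $122,330 − $23,600 = $98,730.
Annual expense = $98,730 / 3 = $32,910.
End of year 1: book value $89,420.
End of year 2: book value $56,510.
Accumulated through year 2 = $122,330 − $56,510 = $65,820.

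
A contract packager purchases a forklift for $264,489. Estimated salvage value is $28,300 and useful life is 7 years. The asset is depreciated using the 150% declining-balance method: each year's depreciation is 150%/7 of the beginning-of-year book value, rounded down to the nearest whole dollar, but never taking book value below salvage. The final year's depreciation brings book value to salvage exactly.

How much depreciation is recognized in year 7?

Depreciable base = $264,489 − $28,300 = $236,189.
Year 1: ⌊$264,489 × 150%/7⌋ = $56,676. Book value $207,813.
Year 2: ⌊$207,813 × 150%/7⌋ = $44,531. Book value $163,282.
Year 3: ⌊$163,282 × 150%/7⌋ = $34,989. Book value $128,293.
Year 4: ⌊$128,293 × 150%/7⌋ = $27,491. Book value $100,802.
Year 5: ⌊$100,802 × 150%/7⌋ = $21,600. Book value $79,202.
Year 6: ⌊$79,202 × 150%/7⌋ = $16,971. Book value $62,231.
Year 7 (final): $62,231 − $28,300 = $33,931. Book value $28,300.

$33,931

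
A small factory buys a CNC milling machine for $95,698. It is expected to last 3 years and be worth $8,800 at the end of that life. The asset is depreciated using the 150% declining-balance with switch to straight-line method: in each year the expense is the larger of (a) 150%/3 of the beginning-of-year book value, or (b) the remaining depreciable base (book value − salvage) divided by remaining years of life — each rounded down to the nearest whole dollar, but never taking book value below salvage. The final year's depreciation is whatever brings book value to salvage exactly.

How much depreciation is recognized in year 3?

$15,125

Depreciable base = $95,698 − $8,800 = $86,898.
Year 1: DB = ⌊$95,698 × 150%/3⌋ = $47,849; SL = ⌊$86,898/3⌋ = $28,966 → take DB $47,849. Book value $47,849.
Year 2: DB = ⌊$47,849 × 150%/3⌋ = $23,924; SL = ⌊$39,049/2⌋ = $19,524 → take DB $23,924. Book value $23,925.
Year 3 (final): $23,925 − $8,800 = $15,125. Book value $8,800.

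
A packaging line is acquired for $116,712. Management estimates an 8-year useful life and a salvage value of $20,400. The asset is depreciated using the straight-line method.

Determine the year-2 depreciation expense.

Depreciable base = $116,712 − $20,400 = $96,312.
Annual expense = $96,312 / 8 = $12,039.

$12,039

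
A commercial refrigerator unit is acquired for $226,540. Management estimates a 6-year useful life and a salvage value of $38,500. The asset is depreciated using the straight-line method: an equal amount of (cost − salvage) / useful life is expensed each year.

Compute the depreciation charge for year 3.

$31,340

Depreciable base = $226,540 − $38,500 = $188,040.
Annual expense = $188,040 / 6 = $31,340.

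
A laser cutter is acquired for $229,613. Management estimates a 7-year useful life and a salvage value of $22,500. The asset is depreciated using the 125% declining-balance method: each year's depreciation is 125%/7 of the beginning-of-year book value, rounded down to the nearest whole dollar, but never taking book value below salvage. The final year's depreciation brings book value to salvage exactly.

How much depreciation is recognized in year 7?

Depreciable base = $229,613 − $22,500 = $207,113.
Year 1: ⌊$229,613 × 125%/7⌋ = $41,002. Book value $188,611.
Year 2: ⌊$188,611 × 125%/7⌋ = $33,680. Book value $154,931.
Year 3: ⌊$154,931 × 125%/7⌋ = $27,666. Book value $127,265.
Year 4: ⌊$127,265 × 125%/7⌋ = $22,725. Book value $104,540.
Year 5: ⌊$104,540 × 125%/7⌋ = $18,667. Book value $85,873.
Year 6: ⌊$85,873 × 125%/7⌋ = $15,334. Book value $70,539.
Year 7 (final): $70,539 − $22,500 = $48,039. Book value $22,500.

$48,039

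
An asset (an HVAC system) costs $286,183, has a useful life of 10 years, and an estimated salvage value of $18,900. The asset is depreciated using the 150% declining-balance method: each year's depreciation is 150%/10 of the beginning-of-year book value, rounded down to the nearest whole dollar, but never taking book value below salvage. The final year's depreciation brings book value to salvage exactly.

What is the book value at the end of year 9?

Depreciable base = $286,183 − $18,900 = $267,283.
Year 1: ⌊$286,183 × 150%/10⌋ = $42,927. Book value $243,256.
Year 2: ⌊$243,256 × 150%/10⌋ = $36,488. Book value $206,768.
Year 3: ⌊$206,768 × 150%/10⌋ = $31,015. Book value $175,753.
Year 4: ⌊$175,753 × 150%/10⌋ = $26,362. Book value $149,391.
Year 5: ⌊$149,391 × 150%/10⌋ = $22,408. Book value $126,983.
Year 6: ⌊$126,983 × 150%/10⌋ = $19,047. Book value $107,936.
Year 7: ⌊$107,936 × 150%/10⌋ = $16,190. Book value $91,746.
Year 8: ⌊$91,746 × 150%/10⌋ = $13,761. Book value $77,985.
Year 9: ⌊$77,985 × 150%/10⌋ = $11,697. Book value $66,288.

$66,288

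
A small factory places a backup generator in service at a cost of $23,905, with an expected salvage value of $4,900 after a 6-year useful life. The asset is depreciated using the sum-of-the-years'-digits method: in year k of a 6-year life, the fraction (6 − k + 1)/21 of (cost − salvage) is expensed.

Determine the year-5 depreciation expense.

$1,810

Depreciable base = $23,905 − $4,900 = $19,005.
Sum of the years' digits = 6+5+4+3+2+1 = 21.
Year 1: $19,005 × 6/21 = $5,430. Book value $18,475.
Year 2: $19,005 × 5/21 = $4,525. Book value $13,950.
Year 3: $19,005 × 4/21 = $3,620. Book value $10,330.
Year 4: $19,005 × 3/21 = $2,715. Book value $7,615.
Year 5: $19,005 × 2/21 = $1,810. Book value $5,805.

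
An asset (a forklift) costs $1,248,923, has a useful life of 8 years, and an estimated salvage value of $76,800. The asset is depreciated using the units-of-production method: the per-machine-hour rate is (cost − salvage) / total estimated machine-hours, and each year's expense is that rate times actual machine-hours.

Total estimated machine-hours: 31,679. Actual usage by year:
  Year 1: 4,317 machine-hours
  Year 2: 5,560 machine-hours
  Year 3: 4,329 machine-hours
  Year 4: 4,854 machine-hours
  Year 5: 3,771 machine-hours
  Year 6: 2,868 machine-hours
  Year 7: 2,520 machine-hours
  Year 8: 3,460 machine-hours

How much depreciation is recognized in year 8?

$128,020

Depreciable base = $1,248,923 − $76,800 = $1,172,123.
Rate = $1,172,123 / 31,679 machine-hours = $37 per machine-hour.
Year 1: 4,317 × $37 = $159,729. Book value $1,089,194.
Year 2: 5,560 × $37 = $205,720. Book value $883,474.
Year 3: 4,329 × $37 = $160,173. Book value $723,301.
Year 4: 4,854 × $37 = $179,598. Book value $543,703.
Year 5: 3,771 × $37 = $139,527. Book value $404,176.
Year 6: 2,868 × $37 = $106,116. Book value $298,060.
Year 7: 2,520 × $37 = $93,240. Book value $204,820.
Year 8: 3,460 × $37 = $128,020. Book value $76,800.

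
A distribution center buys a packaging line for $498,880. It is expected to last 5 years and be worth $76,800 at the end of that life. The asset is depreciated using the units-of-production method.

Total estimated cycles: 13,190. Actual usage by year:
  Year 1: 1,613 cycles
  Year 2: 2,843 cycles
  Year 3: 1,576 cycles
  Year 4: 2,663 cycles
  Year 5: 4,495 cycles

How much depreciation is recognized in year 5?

Depreciable base = $498,880 − $76,800 = $422,080.
Rate = $422,080 / 13,190 cycles = $32 per cycle.
Year 1: 1,613 × $32 = $51,616. Book value $447,264.
Year 2: 2,843 × $32 = $90,976. Book value $356,288.
Year 3: 1,576 × $32 = $50,432. Book value $305,856.
Year 4: 2,663 × $32 = $85,216. Book value $220,640.
Year 5: 4,495 × $32 = $143,840. Book value $76,800.

$143,840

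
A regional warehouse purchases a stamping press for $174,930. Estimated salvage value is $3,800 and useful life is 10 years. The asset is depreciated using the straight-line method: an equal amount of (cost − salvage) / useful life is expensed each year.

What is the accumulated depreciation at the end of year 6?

Depreciable base = $174,930 − $3,800 = $171,130.
Annual expense = $171,130 / 10 = $17,113.
End of year 1: book value $157,817.
End of year 2: book value $140,704.
End of year 3: book value $123,591.
End of year 4: book value $106,478.
End of year 5: book value $89,365.
End of year 6: book value $72,252.
Accumulated through year 6 = $174,930 − $72,252 = $102,678.

$102,678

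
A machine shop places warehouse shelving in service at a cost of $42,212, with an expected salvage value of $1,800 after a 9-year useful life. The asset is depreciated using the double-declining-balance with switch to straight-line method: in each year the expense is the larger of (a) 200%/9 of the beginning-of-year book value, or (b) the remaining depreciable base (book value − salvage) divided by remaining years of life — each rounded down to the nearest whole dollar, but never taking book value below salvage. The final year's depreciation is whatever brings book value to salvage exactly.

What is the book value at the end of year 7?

Depreciable base = $42,212 − $1,800 = $40,412.
Year 1: DB = ⌊$42,212 × 200%/9⌋ = $9,380; SL = ⌊$40,412/9⌋ = $4,490 → take DB $9,380. Book value $32,832.
Year 2: DB = ⌊$32,832 × 200%/9⌋ = $7,296; SL = ⌊$31,032/8⌋ = $3,879 → take DB $7,296. Book value $25,536.
Year 3: DB = ⌊$25,536 × 200%/9⌋ = $5,674; SL = ⌊$23,736/7⌋ = $3,390 → take DB $5,674. Book value $19,862.
Year 4: DB = ⌊$19,862 × 200%/9⌋ = $4,413; SL = ⌊$18,062/6⌋ = $3,010 → take DB $4,413. Book value $15,449.
Year 5: DB = ⌊$15,449 × 200%/9⌋ = $3,433; SL = ⌊$13,649/5⌋ = $2,729 → take DB $3,433. Book value $12,016.
Year 6: DB = ⌊$12,016 × 200%/9⌋ = $2,670; SL = ⌊$10,216/4⌋ = $2,554 → take DB $2,670. Book value $9,346.
Year 7: DB = ⌊$9,346 × 200%/9⌋ = $2,076; SL = ⌊$7,546/3⌋ = $2,515 → take SL $2,515. Book value $6,831.

$6,831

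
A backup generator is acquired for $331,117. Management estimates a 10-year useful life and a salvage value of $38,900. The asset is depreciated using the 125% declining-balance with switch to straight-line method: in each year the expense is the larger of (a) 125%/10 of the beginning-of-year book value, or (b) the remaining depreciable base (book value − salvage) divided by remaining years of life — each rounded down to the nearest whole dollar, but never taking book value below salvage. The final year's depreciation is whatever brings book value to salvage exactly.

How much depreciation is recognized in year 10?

Depreciable base = $331,117 − $38,900 = $292,217.
Year 1: DB = ⌊$331,117 × 125%/10⌋ = $41,389; SL = ⌊$292,217/10⌋ = $29,221 → take DB $41,389. Book value $289,728.
Year 2: DB = ⌊$289,728 × 125%/10⌋ = $36,216; SL = ⌊$250,828/9⌋ = $27,869 → take DB $36,216. Book value $253,512.
Year 3: DB = ⌊$253,512 × 125%/10⌋ = $31,689; SL = ⌊$214,612/8⌋ = $26,826 → take DB $31,689. Book value $221,823.
Year 4: DB = ⌊$221,823 × 125%/10⌋ = $27,727; SL = ⌊$182,923/7⌋ = $26,131 → take DB $27,727. Book value $194,096.
Year 5: DB = ⌊$194,096 × 125%/10⌋ = $24,262; SL = ⌊$155,196/6⌋ = $25,866 → take SL $25,866. Book value $168,230.
Year 6: DB = ⌊$168,230 × 125%/10⌋ = $21,028; SL = ⌊$129,330/5⌋ = $25,866 → take SL $25,866. Book value $142,364.
Year 7: DB = ⌊$142,364 × 125%/10⌋ = $17,795; SL = ⌊$103,464/4⌋ = $25,866 → take SL $25,866. Book value $116,498.
Year 8: DB = ⌊$116,498 × 125%/10⌋ = $14,562; SL = ⌊$77,598/3⌋ = $25,866 → take SL $25,866. Book value $90,632.
Year 9: DB = ⌊$90,632 × 125%/10⌋ = $11,329; SL = ⌊$51,732/2⌋ = $25,866 → take SL $25,866. Book value $64,766.
Year 10 (final): $64,766 − $38,900 = $25,866. Book value $38,900.

$25,866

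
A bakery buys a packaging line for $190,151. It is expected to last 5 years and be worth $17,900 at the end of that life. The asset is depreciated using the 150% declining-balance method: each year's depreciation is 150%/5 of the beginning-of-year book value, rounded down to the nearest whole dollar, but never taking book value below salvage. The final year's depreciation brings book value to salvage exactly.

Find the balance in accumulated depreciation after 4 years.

Depreciable base = $190,151 − $17,900 = $172,251.
Year 1: ⌊$190,151 × 150%/5⌋ = $57,045. Book value $133,106.
Year 2: ⌊$133,106 × 150%/5⌋ = $39,931. Book value $93,175.
Year 3: ⌊$93,175 × 150%/5⌋ = $27,952. Book value $65,223.
Year 4: ⌊$65,223 × 150%/5⌋ = $19,566. Book value $45,657.
Accumulated through year 4 = $190,151 − $45,657 = $144,494.

$144,494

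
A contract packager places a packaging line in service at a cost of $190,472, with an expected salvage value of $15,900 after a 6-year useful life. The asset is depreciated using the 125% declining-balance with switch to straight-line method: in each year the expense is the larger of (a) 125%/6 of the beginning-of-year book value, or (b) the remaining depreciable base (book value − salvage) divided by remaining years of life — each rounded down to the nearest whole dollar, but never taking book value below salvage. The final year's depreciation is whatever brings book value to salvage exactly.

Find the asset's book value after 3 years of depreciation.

Depreciable base = $190,472 − $15,900 = $174,572.
Year 1: DB = ⌊$190,472 × 125%/6⌋ = $39,681; SL = ⌊$174,572/6⌋ = $29,095 → take DB $39,681. Book value $150,791.
Year 2: DB = ⌊$150,791 × 125%/6⌋ = $31,414; SL = ⌊$134,891/5⌋ = $26,978 → take DB $31,414. Book value $119,377.
Year 3: DB = ⌊$119,377 × 125%/6⌋ = $24,870; SL = ⌊$103,477/4⌋ = $25,869 → take SL $25,869. Book value $93,508.

$93,508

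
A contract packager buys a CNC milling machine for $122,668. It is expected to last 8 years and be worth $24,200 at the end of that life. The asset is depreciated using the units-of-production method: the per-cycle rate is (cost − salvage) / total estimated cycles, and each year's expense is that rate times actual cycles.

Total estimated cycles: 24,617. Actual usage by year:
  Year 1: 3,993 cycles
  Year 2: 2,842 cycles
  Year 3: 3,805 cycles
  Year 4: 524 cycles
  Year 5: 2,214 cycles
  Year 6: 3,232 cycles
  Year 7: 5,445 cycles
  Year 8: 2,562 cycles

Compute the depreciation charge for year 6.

Depreciable base = $122,668 − $24,200 = $98,468.
Rate = $98,468 / 24,617 cycles = $4 per cycle.
Year 1: 3,993 × $4 = $15,972. Book value $106,696.
Year 2: 2,842 × $4 = $11,368. Book value $95,328.
Year 3: 3,805 × $4 = $15,220. Book value $80,108.
Year 4: 524 × $4 = $2,096. Book value $78,012.
Year 5: 2,214 × $4 = $8,856. Book value $69,156.
Year 6: 3,232 × $4 = $12,928. Book value $56,228.

$12,928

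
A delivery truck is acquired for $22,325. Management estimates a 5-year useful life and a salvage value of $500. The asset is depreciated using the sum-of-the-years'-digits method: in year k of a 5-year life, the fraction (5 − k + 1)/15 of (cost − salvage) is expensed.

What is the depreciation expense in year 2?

Depreciable base = $22,325 − $500 = $21,825.
Sum of the years' digits = 5+4+3+2+1 = 15.
Year 1: $21,825 × 5/15 = $7,275. Book value $15,050.
Year 2: $21,825 × 4/15 = $5,820. Book value $9,230.

$5,820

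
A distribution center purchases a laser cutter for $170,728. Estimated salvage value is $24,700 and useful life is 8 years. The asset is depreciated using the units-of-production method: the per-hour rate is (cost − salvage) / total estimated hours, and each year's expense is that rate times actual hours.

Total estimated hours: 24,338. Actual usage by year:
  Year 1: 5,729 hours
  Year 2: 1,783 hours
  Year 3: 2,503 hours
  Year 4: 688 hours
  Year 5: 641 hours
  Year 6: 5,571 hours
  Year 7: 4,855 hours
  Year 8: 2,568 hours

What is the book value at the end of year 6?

$69,238

Depreciable base = $170,728 − $24,700 = $146,028.
Rate = $146,028 / 24,338 hours = $6 per hour.
Year 1: 5,729 × $6 = $34,374. Book value $136,354.
Year 2: 1,783 × $6 = $10,698. Book value $125,656.
Year 3: 2,503 × $6 = $15,018. Book value $110,638.
Year 4: 688 × $6 = $4,128. Book value $106,510.
Year 5: 641 × $6 = $3,846. Book value $102,664.
Year 6: 5,571 × $6 = $33,426. Book value $69,238.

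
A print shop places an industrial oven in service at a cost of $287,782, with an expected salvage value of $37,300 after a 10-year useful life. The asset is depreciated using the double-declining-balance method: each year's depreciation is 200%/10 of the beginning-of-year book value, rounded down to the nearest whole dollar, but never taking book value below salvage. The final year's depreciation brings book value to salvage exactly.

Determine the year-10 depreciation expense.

Depreciable base = $287,782 − $37,300 = $250,482.
Year 1: ⌊$287,782 × 200%/10⌋ = $57,556. Book value $230,226.
Year 2: ⌊$230,226 × 200%/10⌋ = $46,045. Book value $184,181.
Year 3: ⌊$184,181 × 200%/10⌋ = $36,836. Book value $147,345.
Year 4: ⌊$147,345 × 200%/10⌋ = $29,469. Book value $117,876.
Year 5: ⌊$117,876 × 200%/10⌋ = $23,575. Book value $94,301.
Year 6: ⌊$94,301 × 200%/10⌋ = $18,860. Book value $75,441.
Year 7: ⌊$75,441 × 200%/10⌋ = $15,088. Book value $60,353.
Year 8: ⌊$60,353 × 200%/10⌋ = $12,070. Book value $48,283.
Year 9: ⌊$48,283 × 200%/10⌋ = $9,656. Book value $38,627.
Year 10 (final): $38,627 − $37,300 = $1,327. Book value $37,300.

$1,327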